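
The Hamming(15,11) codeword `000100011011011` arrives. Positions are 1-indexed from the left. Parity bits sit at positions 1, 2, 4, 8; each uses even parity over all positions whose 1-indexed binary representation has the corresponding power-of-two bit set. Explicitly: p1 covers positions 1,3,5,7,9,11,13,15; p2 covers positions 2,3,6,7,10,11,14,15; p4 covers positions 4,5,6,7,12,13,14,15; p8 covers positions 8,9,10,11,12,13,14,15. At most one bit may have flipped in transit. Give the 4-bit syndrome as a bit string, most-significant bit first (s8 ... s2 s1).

0011

s1: b1⊕b3⊕b5⊕b7⊕b9⊕b11⊕b13⊕b15 = 0⊕0⊕0⊕0⊕1⊕1⊕0⊕1 = 1
s2: b2⊕b3⊕b6⊕b7⊕b10⊕b11⊕b14⊕b15 = 0⊕0⊕0⊕0⊕0⊕1⊕1⊕1 = 1
s4: b4⊕b5⊕b6⊕b7⊕b12⊕b13⊕b14⊕b15 = 1⊕0⊕0⊕0⊕1⊕0⊕1⊕1 = 0
s8: b8⊕b9⊕b10⊕b11⊕b12⊕b13⊕b14⊕b15 = 1⊕1⊕0⊕1⊕1⊕0⊕1⊕1 = 0
Syndrome (s8...s1) = 0011 → position 3.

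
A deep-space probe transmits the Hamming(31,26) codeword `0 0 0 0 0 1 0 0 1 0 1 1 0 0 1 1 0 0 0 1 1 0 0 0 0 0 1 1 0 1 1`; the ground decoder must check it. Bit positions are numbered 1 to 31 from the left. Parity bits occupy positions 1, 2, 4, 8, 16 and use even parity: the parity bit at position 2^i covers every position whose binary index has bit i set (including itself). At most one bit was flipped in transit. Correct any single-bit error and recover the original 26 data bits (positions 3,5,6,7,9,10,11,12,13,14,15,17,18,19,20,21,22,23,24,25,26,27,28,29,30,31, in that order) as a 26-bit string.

00101011001000110000011011

s1: b1⊕b3⊕b5⊕b7⊕b9⊕b11⊕b13⊕b15⊕b17⊕b19⊕b21⊕b23⊕b25⊕b27⊕b29⊕b31 = 0⊕0⊕0⊕0⊕1⊕1⊕0⊕1⊕0⊕0⊕1⊕0⊕0⊕1⊕0⊕1 = 0
s2: b2⊕b3⊕b6⊕b7⊕b10⊕b11⊕b14⊕b15⊕b18⊕b19⊕b22⊕b23⊕b26⊕b27⊕b30⊕b31 = 0⊕0⊕1⊕0⊕0⊕1⊕0⊕1⊕0⊕0⊕0⊕0⊕0⊕1⊕1⊕1 = 0
s4: b4⊕b5⊕b6⊕b7⊕b12⊕b13⊕b14⊕b15⊕b20⊕b21⊕b22⊕b23⊕b28⊕b29⊕b30⊕b31 = 0⊕0⊕1⊕0⊕1⊕0⊕0⊕1⊕1⊕1⊕0⊕0⊕1⊕0⊕1⊕1 = 0
s8: b8⊕b9⊕b10⊕b11⊕b12⊕b13⊕b14⊕b15⊕b24⊕b25⊕b26⊕b27⊕b28⊕b29⊕b30⊕b31 = 0⊕1⊕0⊕1⊕1⊕0⊕0⊕1⊕0⊕0⊕0⊕1⊕1⊕0⊕1⊕1 = 0
s16: b16⊕b17⊕b18⊕b19⊕b20⊕b21⊕b22⊕b23⊕b24⊕b25⊕b26⊕b27⊕b28⊕b29⊕b30⊕b31 = 1⊕0⊕0⊕0⊕1⊕1⊕0⊕0⊕0⊕0⊕0⊕1⊕1⊕0⊕1⊕1 = 1
Syndrome (s16...s1) = 10000 → position 16.
Flip bit 16: corrected codeword = 0000010010110010000110000011011
Data bits at positions 3,5,6,7,9,10,11,12,13,14,15,17,18,19,20,21,22,23,24,25,26,27,28,29,30,31: 00101011001000110000011011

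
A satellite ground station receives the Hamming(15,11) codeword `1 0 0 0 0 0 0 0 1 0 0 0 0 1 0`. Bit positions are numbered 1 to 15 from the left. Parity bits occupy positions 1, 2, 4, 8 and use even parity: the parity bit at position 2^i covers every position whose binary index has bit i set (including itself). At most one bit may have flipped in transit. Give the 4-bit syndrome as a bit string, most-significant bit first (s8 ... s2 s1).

0110

s1: b1⊕b3⊕b5⊕b7⊕b9⊕b11⊕b13⊕b15 = 1⊕0⊕0⊕0⊕1⊕0⊕0⊕0 = 0
s2: b2⊕b3⊕b6⊕b7⊕b10⊕b11⊕b14⊕b15 = 0⊕0⊕0⊕0⊕0⊕0⊕1⊕0 = 1
s4: b4⊕b5⊕b6⊕b7⊕b12⊕b13⊕b14⊕b15 = 0⊕0⊕0⊕0⊕0⊕0⊕1⊕0 = 1
s8: b8⊕b9⊕b10⊕b11⊕b12⊕b13⊕b14⊕b15 = 0⊕1⊕0⊕0⊕0⊕0⊕1⊕0 = 0
Syndrome (s8...s1) = 0110 → position 6.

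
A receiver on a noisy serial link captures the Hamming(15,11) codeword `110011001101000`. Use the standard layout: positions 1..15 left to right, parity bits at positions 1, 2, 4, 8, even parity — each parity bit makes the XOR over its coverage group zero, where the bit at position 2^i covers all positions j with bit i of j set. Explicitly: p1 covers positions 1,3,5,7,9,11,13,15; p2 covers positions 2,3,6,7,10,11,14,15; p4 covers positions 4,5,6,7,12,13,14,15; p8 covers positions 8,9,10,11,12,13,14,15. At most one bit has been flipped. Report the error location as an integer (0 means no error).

15

s1: b1⊕b3⊕b5⊕b7⊕b9⊕b11⊕b13⊕b15 = 1⊕0⊕1⊕0⊕1⊕0⊕0⊕0 = 1
s2: b2⊕b3⊕b6⊕b7⊕b10⊕b11⊕b14⊕b15 = 1⊕0⊕1⊕0⊕1⊕0⊕0⊕0 = 1
s4: b4⊕b5⊕b6⊕b7⊕b12⊕b13⊕b14⊕b15 = 0⊕1⊕1⊕0⊕1⊕0⊕0⊕0 = 1
s8: b8⊕b9⊕b10⊕b11⊕b12⊕b13⊕b14⊕b15 = 0⊕1⊕1⊕0⊕1⊕0⊕0⊕0 = 1
Syndrome (s8...s1) = 1111 → position 15.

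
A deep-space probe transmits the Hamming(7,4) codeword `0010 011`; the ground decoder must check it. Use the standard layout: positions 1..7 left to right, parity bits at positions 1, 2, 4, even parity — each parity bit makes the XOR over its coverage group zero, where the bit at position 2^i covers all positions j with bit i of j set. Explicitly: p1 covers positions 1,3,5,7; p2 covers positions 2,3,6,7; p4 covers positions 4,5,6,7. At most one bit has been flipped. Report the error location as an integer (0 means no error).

s1: b1⊕b3⊕b5⊕b7 = 0⊕1⊕0⊕1 = 0
s2: b2⊕b3⊕b6⊕b7 = 0⊕1⊕1⊕1 = 1
s4: b4⊕b5⊕b6⊕b7 = 0⊕0⊕1⊕1 = 0
Syndrome (s4...s1) = 010 → position 2.

2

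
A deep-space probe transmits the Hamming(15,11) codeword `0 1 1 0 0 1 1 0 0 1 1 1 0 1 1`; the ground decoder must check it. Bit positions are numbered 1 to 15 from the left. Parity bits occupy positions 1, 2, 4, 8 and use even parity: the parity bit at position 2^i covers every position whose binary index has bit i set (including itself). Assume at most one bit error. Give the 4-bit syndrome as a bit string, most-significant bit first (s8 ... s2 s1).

1100

s1: b1⊕b3⊕b5⊕b7⊕b9⊕b11⊕b13⊕b15 = 0⊕1⊕0⊕1⊕0⊕1⊕0⊕1 = 0
s2: b2⊕b3⊕b6⊕b7⊕b10⊕b11⊕b14⊕b15 = 1⊕1⊕1⊕1⊕1⊕1⊕1⊕1 = 0
s4: b4⊕b5⊕b6⊕b7⊕b12⊕b13⊕b14⊕b15 = 0⊕0⊕1⊕1⊕1⊕0⊕1⊕1 = 1
s8: b8⊕b9⊕b10⊕b11⊕b12⊕b13⊕b14⊕b15 = 0⊕0⊕1⊕1⊕1⊕0⊕1⊕1 = 1
Syndrome (s8...s1) = 1100 → position 12.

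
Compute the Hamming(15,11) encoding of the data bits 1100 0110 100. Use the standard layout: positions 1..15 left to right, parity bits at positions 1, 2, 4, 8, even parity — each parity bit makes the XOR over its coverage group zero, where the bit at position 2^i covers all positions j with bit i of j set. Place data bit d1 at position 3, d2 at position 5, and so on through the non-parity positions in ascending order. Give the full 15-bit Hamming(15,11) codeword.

011010010110100

Place data bits at non-power-of-two positions: b3=1, b5=1, b6=0, b7=0, b9=0, b10=1, b11=1, b12=0, b13=1, b14=0, b15=0.
p1 = XOR of data positions {3,5,7,9,11,13,15} = 1⊕1⊕0⊕0⊕1⊕1⊕0 = 0
p2 = XOR of data positions {3,6,7,10,11,14,15} = 1⊕0⊕0⊕1⊕1⊕0⊕0 = 1
p4 = XOR of data positions {5,6,7,12,13,14,15} = 1⊕0⊕0⊕0⊕1⊕0⊕0 = 0
p8 = XOR of data positions {9,10,11,12,13,14,15} = 0⊕1⊕1⊕0⊕1⊕0⊕0 = 1
Codeword b1..b15 = 011010010110100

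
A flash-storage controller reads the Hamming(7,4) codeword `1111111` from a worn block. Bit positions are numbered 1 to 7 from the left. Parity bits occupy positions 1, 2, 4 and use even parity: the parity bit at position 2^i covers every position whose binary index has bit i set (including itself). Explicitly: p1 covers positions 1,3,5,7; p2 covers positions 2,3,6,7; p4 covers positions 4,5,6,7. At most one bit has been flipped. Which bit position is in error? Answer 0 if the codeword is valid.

s1: b1⊕b3⊕b5⊕b7 = 1⊕1⊕1⊕1 = 0
s2: b2⊕b3⊕b6⊕b7 = 1⊕1⊕1⊕1 = 0
s4: b4⊕b5⊕b6⊕b7 = 1⊕1⊕1⊕1 = 0
Syndrome (s4...s1) = 000 → position 0 (no error).

0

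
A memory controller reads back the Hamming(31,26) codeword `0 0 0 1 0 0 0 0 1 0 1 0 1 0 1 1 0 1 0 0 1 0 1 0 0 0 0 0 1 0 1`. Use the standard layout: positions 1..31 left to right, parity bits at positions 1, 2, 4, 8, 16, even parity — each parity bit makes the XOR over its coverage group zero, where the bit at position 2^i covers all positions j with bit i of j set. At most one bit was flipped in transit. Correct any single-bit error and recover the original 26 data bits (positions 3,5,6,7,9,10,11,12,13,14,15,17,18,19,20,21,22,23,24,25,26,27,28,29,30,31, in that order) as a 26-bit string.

s1: b1⊕b3⊕b5⊕b7⊕b9⊕b11⊕b13⊕b15⊕b17⊕b19⊕b21⊕b23⊕b25⊕b27⊕b29⊕b31 = 0⊕0⊕0⊕0⊕1⊕1⊕1⊕1⊕0⊕0⊕1⊕1⊕0⊕0⊕1⊕1 = 0
s2: b2⊕b3⊕b6⊕b7⊕b10⊕b11⊕b14⊕b15⊕b18⊕b19⊕b22⊕b23⊕b26⊕b27⊕b30⊕b31 = 0⊕0⊕0⊕0⊕0⊕1⊕0⊕1⊕1⊕0⊕0⊕1⊕0⊕0⊕0⊕1 = 1
s4: b4⊕b5⊕b6⊕b7⊕b12⊕b13⊕b14⊕b15⊕b20⊕b21⊕b22⊕b23⊕b28⊕b29⊕b30⊕b31 = 1⊕0⊕0⊕0⊕0⊕1⊕0⊕1⊕0⊕1⊕0⊕1⊕0⊕1⊕0⊕1 = 1
s8: b8⊕b9⊕b10⊕b11⊕b12⊕b13⊕b14⊕b15⊕b24⊕b25⊕b26⊕b27⊕b28⊕b29⊕b30⊕b31 = 0⊕1⊕0⊕1⊕0⊕1⊕0⊕1⊕0⊕0⊕0⊕0⊕0⊕1⊕0⊕1 = 0
s16: b16⊕b17⊕b18⊕b19⊕b20⊕b21⊕b22⊕b23⊕b24⊕b25⊕b26⊕b27⊕b28⊕b29⊕b30⊕b31 = 1⊕0⊕1⊕0⊕0⊕1⊕0⊕1⊕0⊕0⊕0⊕0⊕0⊕1⊕0⊕1 = 0
Syndrome (s16...s1) = 00110 → position 6.
Flip bit 6: corrected codeword = 0001010010101011010010100000101
Data bits at positions 3,5,6,7,9,10,11,12,13,14,15,17,18,19,20,21,22,23,24,25,26,27,28,29,30,31: 00101010101010010100000101

00101010101010010100000101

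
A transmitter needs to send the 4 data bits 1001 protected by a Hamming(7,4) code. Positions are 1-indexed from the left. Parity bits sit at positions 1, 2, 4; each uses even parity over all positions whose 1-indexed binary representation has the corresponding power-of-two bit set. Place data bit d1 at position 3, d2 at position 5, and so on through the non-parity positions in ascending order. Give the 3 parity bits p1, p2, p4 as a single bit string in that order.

001

Place data bits at non-power-of-two positions: b3=1, b5=0, b6=0, b7=1.
p1 = XOR of data positions {3,5,7} = 1⊕0⊕1 = 0
p2 = XOR of data positions {3,6,7} = 1⊕0⊕1 = 0
p4 = XOR of data positions {5,6,7} = 0⊕0⊕1 = 1
Parity bits p1,p2,p4 = 001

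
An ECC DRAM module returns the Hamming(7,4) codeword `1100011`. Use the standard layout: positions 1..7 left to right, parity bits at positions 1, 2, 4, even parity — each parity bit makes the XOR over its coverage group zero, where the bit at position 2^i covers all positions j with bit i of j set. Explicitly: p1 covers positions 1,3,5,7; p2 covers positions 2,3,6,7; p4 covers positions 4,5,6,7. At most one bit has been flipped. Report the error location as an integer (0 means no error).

2

s1: b1⊕b3⊕b5⊕b7 = 1⊕0⊕0⊕1 = 0
s2: b2⊕b3⊕b6⊕b7 = 1⊕0⊕1⊕1 = 1
s4: b4⊕b5⊕b6⊕b7 = 0⊕0⊕1⊕1 = 0
Syndrome (s4...s1) = 010 → position 2.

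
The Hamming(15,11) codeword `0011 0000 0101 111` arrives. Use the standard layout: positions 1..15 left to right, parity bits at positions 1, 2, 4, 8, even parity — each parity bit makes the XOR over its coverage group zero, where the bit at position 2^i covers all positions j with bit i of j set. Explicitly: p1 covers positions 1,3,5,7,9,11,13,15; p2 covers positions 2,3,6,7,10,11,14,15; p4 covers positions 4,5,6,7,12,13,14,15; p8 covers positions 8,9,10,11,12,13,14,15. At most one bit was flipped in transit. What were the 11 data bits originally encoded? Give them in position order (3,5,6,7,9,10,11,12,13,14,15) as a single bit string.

10000101011

s1: b1⊕b3⊕b5⊕b7⊕b9⊕b11⊕b13⊕b15 = 0⊕1⊕0⊕0⊕0⊕0⊕1⊕1 = 1
s2: b2⊕b3⊕b6⊕b7⊕b10⊕b11⊕b14⊕b15 = 0⊕1⊕0⊕0⊕1⊕0⊕1⊕1 = 0
s4: b4⊕b5⊕b6⊕b7⊕b12⊕b13⊕b14⊕b15 = 1⊕0⊕0⊕0⊕1⊕1⊕1⊕1 = 1
s8: b8⊕b9⊕b10⊕b11⊕b12⊕b13⊕b14⊕b15 = 0⊕0⊕1⊕0⊕1⊕1⊕1⊕1 = 1
Syndrome (s8...s1) = 1101 → position 13.
Flip bit 13: corrected codeword = 001100000101011
Data bits at positions 3,5,6,7,9,10,11,12,13,14,15: 10000101011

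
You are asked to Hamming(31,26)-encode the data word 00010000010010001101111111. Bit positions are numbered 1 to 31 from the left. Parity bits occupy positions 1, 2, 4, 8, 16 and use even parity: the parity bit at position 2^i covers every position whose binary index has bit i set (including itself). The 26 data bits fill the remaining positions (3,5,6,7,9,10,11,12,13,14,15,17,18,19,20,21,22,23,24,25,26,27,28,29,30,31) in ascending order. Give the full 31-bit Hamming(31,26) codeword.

0100001000000100010001101111111

Place data bits at non-power-of-two positions: b3=0, b5=0, b6=0, b7=1, b9=0, b10=0, b11=0, b12=0, b13=0, b14=1, b15=0, b17=0, b18=1, b19=0, b20=0, b21=0, b22=1, b23=1, b24=0, b25=1, b26=1, b27=1, b28=1, b29=1, b30=1, b31=1.
p1 = XOR of data positions {3,5,7,9,11,13,15,17,19,21,23,25,27,29,31} = 0⊕0⊕1⊕0⊕0⊕0⊕0⊕0⊕0⊕0⊕1⊕1⊕1⊕1⊕1 = 0
p2 = XOR of data positions {3,6,7,10,11,14,15,18,19,22,23,26,27,30,31} = 0⊕0⊕1⊕0⊕0⊕1⊕0⊕1⊕0⊕1⊕1⊕1⊕1⊕1⊕1 = 1
p4 = XOR of data positions {5,6,7,12,13,14,15,20,21,22,23,28,29,30,31} = 0⊕0⊕1⊕0⊕0⊕1⊕0⊕0⊕0⊕1⊕1⊕1⊕1⊕1⊕1 = 0
p8 = XOR of data positions {9,10,11,12,13,14,15,24,25,26,27,28,29,30,31} = 0⊕0⊕0⊕0⊕0⊕1⊕0⊕0⊕1⊕1⊕1⊕1⊕1⊕1⊕1 = 0
p16 = XOR of data positions {17,18,19,20,21,22,23,24,25,26,27,28,29,30,31} = 0⊕1⊕0⊕0⊕0⊕1⊕1⊕0⊕1⊕1⊕1⊕1⊕1⊕1⊕1 = 0
Codeword b1..b31 = 0100001000000100010001101111111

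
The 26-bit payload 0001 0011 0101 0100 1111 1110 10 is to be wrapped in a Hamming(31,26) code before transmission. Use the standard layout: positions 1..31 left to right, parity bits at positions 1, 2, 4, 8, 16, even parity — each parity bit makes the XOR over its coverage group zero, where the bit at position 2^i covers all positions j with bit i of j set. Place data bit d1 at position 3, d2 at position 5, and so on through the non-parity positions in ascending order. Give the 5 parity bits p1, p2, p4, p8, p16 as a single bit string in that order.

Place data bits at non-power-of-two positions: b3=0, b5=0, b6=0, b7=1, b9=0, b10=0, b11=1, b12=1, b13=0, b14=1, b15=0, b17=1, b18=0, b19=1, b20=0, b21=0, b22=1, b23=1, b24=1, b25=1, b26=1, b27=1, b28=1, b29=0, b30=1, b31=0.
p1 = XOR of data positions {3,5,7,9,11,13,15,17,19,21,23,25,27,29,31} = 0⊕0⊕1⊕0⊕1⊕0⊕0⊕1⊕1⊕0⊕1⊕1⊕1⊕0⊕0 = 1
p2 = XOR of data positions {3,6,7,10,11,14,15,18,19,22,23,26,27,30,31} = 0⊕0⊕1⊕0⊕1⊕1⊕0⊕0⊕1⊕1⊕1⊕1⊕1⊕1⊕0 = 1
p4 = XOR of data positions {5,6,7,12,13,14,15,20,21,22,23,28,29,30,31} = 0⊕0⊕1⊕1⊕0⊕1⊕0⊕0⊕0⊕1⊕1⊕1⊕0⊕1⊕0 = 1
p8 = XOR of data positions {9,10,11,12,13,14,15,24,25,26,27,28,29,30,31} = 0⊕0⊕1⊕1⊕0⊕1⊕0⊕1⊕1⊕1⊕1⊕1⊕0⊕1⊕0 = 1
p16 = XOR of data positions {17,18,19,20,21,22,23,24,25,26,27,28,29,30,31} = 1⊕0⊕1⊕0⊕0⊕1⊕1⊕1⊕1⊕1⊕1⊕1⊕0⊕1⊕0 = 0
Parity bits p1,p2,p4,p8,p16 = 11110

11110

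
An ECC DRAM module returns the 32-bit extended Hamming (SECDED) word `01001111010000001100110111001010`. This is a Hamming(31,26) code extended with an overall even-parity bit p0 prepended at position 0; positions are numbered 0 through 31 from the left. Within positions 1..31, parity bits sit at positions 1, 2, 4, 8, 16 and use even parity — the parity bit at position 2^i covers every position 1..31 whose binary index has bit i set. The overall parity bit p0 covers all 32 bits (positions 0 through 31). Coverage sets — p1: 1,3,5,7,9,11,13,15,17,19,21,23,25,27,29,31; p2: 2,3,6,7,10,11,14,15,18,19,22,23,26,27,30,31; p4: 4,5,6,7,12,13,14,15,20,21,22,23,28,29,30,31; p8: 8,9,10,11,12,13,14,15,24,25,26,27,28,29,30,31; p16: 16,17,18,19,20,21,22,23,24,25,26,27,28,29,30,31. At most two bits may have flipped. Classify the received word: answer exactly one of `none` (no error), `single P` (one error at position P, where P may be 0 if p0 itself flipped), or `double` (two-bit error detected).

s1: b1⊕b3⊕b5⊕b7⊕b9⊕b11⊕b13⊕b15⊕b17⊕b19⊕b21⊕b23⊕b25⊕b27⊕b29⊕b31 = 1⊕0⊕1⊕1⊕1⊕0⊕0⊕0⊕1⊕0⊕1⊕1⊕1⊕0⊕0⊕0 = 0
s2: b2⊕b3⊕b6⊕b7⊕b10⊕b11⊕b14⊕b15⊕b18⊕b19⊕b22⊕b23⊕b26⊕b27⊕b30⊕b31 = 0⊕0⊕1⊕1⊕0⊕0⊕0⊕0⊕0⊕0⊕0⊕1⊕0⊕0⊕1⊕0 = 0
s4: b4⊕b5⊕b6⊕b7⊕b12⊕b13⊕b14⊕b15⊕b20⊕b21⊕b22⊕b23⊕b28⊕b29⊕b30⊕b31 = 1⊕1⊕1⊕1⊕0⊕0⊕0⊕0⊕1⊕1⊕0⊕1⊕1⊕0⊕1⊕0 = 1
s8: b8⊕b9⊕b10⊕b11⊕b12⊕b13⊕b14⊕b15⊕b24⊕b25⊕b26⊕b27⊕b28⊕b29⊕b30⊕b31 = 0⊕1⊕0⊕0⊕0⊕0⊕0⊕0⊕1⊕1⊕0⊕0⊕1⊕0⊕1⊕0 = 1
s16: b16⊕b17⊕b18⊕b19⊕b20⊕b21⊕b22⊕b23⊕b24⊕b25⊕b26⊕b27⊕b28⊕b29⊕b30⊕b31 = 1⊕1⊕0⊕0⊕1⊕1⊕0⊕1⊕1⊕1⊕0⊕0⊕1⊕0⊕1⊕0 = 1
Syndrome (s16...s1) = 11100 → position 28.
Overall parity (XOR of all 32 bits, including p0): 0⊕1⊕0⊕0⊕1⊕1⊕1⊕1⊕0⊕1⊕0⊕0⊕0⊕0⊕0⊕0⊕1⊕1⊕0⊕0⊕1⊕1⊕0⊕1⊕1⊕1⊕0⊕0⊕1⊕0⊕1⊕0 = 1
Overall=1, syndrome position=28 → single-bit error at position 28.

single 28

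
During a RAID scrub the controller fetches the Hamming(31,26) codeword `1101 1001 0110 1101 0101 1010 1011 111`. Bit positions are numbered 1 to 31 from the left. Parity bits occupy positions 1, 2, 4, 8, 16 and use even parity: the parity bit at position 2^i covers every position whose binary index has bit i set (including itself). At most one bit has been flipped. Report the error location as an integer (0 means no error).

30

s1: b1⊕b3⊕b5⊕b7⊕b9⊕b11⊕b13⊕b15⊕b17⊕b19⊕b21⊕b23⊕b25⊕b27⊕b29⊕b31 = 1⊕0⊕1⊕0⊕0⊕1⊕1⊕0⊕0⊕0⊕1⊕1⊕1⊕1⊕1⊕1 = 0
s2: b2⊕b3⊕b6⊕b7⊕b10⊕b11⊕b14⊕b15⊕b18⊕b19⊕b22⊕b23⊕b26⊕b27⊕b30⊕b31 = 1⊕0⊕0⊕0⊕1⊕1⊕1⊕0⊕1⊕0⊕0⊕1⊕0⊕1⊕1⊕1 = 1
s4: b4⊕b5⊕b6⊕b7⊕b12⊕b13⊕b14⊕b15⊕b20⊕b21⊕b22⊕b23⊕b28⊕b29⊕b30⊕b31 = 1⊕1⊕0⊕0⊕0⊕1⊕1⊕0⊕1⊕1⊕0⊕1⊕1⊕1⊕1⊕1 = 1
s8: b8⊕b9⊕b10⊕b11⊕b12⊕b13⊕b14⊕b15⊕b24⊕b25⊕b26⊕b27⊕b28⊕b29⊕b30⊕b31 = 1⊕0⊕1⊕1⊕0⊕1⊕1⊕0⊕0⊕1⊕0⊕1⊕1⊕1⊕1⊕1 = 1
s16: b16⊕b17⊕b18⊕b19⊕b20⊕b21⊕b22⊕b23⊕b24⊕b25⊕b26⊕b27⊕b28⊕b29⊕b30⊕b31 = 1⊕0⊕1⊕0⊕1⊕1⊕0⊕1⊕0⊕1⊕0⊕1⊕1⊕1⊕1⊕1 = 1
Syndrome (s16...s1) = 11110 → position 30.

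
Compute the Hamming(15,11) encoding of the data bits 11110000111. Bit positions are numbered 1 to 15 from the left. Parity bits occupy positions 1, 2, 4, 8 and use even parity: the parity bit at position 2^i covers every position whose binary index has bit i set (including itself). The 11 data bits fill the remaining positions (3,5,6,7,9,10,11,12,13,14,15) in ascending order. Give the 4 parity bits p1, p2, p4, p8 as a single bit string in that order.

1101

Place data bits at non-power-of-two positions: b3=1, b5=1, b6=1, b7=1, b9=0, b10=0, b11=0, b12=0, b13=1, b14=1, b15=1.
p1 = XOR of data positions {3,5,7,9,11,13,15} = 1⊕1⊕1⊕0⊕0⊕1⊕1 = 1
p2 = XOR of data positions {3,6,7,10,11,14,15} = 1⊕1⊕1⊕0⊕0⊕1⊕1 = 1
p4 = XOR of data positions {5,6,7,12,13,14,15} = 1⊕1⊕1⊕0⊕1⊕1⊕1 = 0
p8 = XOR of data positions {9,10,11,12,13,14,15} = 0⊕0⊕0⊕0⊕1⊕1⊕1 = 1
Parity bits p1,p2,p4,p8 = 1101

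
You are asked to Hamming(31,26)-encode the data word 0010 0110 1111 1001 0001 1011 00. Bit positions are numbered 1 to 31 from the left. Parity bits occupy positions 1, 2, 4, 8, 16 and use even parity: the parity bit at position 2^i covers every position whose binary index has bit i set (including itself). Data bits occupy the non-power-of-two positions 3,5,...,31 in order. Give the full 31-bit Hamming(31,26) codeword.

1101010101101111110010001101100

Place data bits at non-power-of-two positions: b3=0, b5=0, b6=1, b7=0, b9=0, b10=1, b11=1, b12=0, b13=1, b14=1, b15=1, b17=1, b18=1, b19=0, b20=0, b21=1, b22=0, b23=0, b24=0, b25=1, b26=1, b27=0, b28=1, b29=1, b30=0, b31=0.
p1 = XOR of data positions {3,5,7,9,11,13,15,17,19,21,23,25,27,29,31} = 0⊕0⊕0⊕0⊕1⊕1⊕1⊕1⊕0⊕1⊕0⊕1⊕0⊕1⊕0 = 1
p2 = XOR of data positions {3,6,7,10,11,14,15,18,19,22,23,26,27,30,31} = 0⊕1⊕0⊕1⊕1⊕1⊕1⊕1⊕0⊕0⊕0⊕1⊕0⊕0⊕0 = 1
p4 = XOR of data positions {5,6,7,12,13,14,15,20,21,22,23,28,29,30,31} = 0⊕1⊕0⊕0⊕1⊕1⊕1⊕0⊕1⊕0⊕0⊕1⊕1⊕0⊕0 = 1
p8 = XOR of data positions {9,10,11,12,13,14,15,24,25,26,27,28,29,30,31} = 0⊕1⊕1⊕0⊕1⊕1⊕1⊕0⊕1⊕1⊕0⊕1⊕1⊕0⊕0 = 1
p16 = XOR of data positions {17,18,19,20,21,22,23,24,25,26,27,28,29,30,31} = 1⊕1⊕0⊕0⊕1⊕0⊕0⊕0⊕1⊕1⊕0⊕1⊕1⊕0⊕0 = 1
Codeword b1..b31 = 1101010101101111110010001101100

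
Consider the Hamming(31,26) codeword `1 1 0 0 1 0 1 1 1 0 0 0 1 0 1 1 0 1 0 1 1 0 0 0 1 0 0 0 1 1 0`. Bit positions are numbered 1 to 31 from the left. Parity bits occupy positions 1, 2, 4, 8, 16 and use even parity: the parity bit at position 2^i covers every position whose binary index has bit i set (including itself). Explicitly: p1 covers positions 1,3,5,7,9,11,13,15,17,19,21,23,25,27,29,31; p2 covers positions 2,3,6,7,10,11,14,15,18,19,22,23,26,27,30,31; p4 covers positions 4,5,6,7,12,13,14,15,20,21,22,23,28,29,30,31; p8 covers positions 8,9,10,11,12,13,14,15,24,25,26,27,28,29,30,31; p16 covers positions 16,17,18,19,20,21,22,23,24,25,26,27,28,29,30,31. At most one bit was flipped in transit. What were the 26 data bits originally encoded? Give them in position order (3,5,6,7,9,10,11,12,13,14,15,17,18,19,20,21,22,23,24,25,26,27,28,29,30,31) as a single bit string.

s1: b1⊕b3⊕b5⊕b7⊕b9⊕b11⊕b13⊕b15⊕b17⊕b19⊕b21⊕b23⊕b25⊕b27⊕b29⊕b31 = 1⊕0⊕1⊕1⊕1⊕0⊕1⊕1⊕0⊕0⊕1⊕0⊕1⊕0⊕1⊕0 = 1
s2: b2⊕b3⊕b6⊕b7⊕b10⊕b11⊕b14⊕b15⊕b18⊕b19⊕b22⊕b23⊕b26⊕b27⊕b30⊕b31 = 1⊕0⊕0⊕1⊕0⊕0⊕0⊕1⊕1⊕0⊕0⊕0⊕0⊕0⊕1⊕0 = 1
s4: b4⊕b5⊕b6⊕b7⊕b12⊕b13⊕b14⊕b15⊕b20⊕b21⊕b22⊕b23⊕b28⊕b29⊕b30⊕b31 = 0⊕1⊕0⊕1⊕0⊕1⊕0⊕1⊕1⊕1⊕0⊕0⊕0⊕1⊕1⊕0 = 0
s8: b8⊕b9⊕b10⊕b11⊕b12⊕b13⊕b14⊕b15⊕b24⊕b25⊕b26⊕b27⊕b28⊕b29⊕b30⊕b31 = 1⊕1⊕0⊕0⊕0⊕1⊕0⊕1⊕0⊕1⊕0⊕0⊕0⊕1⊕1⊕0 = 1
s16: b16⊕b17⊕b18⊕b19⊕b20⊕b21⊕b22⊕b23⊕b24⊕b25⊕b26⊕b27⊕b28⊕b29⊕b30⊕b31 = 1⊕0⊕1⊕0⊕1⊕1⊕0⊕0⊕0⊕1⊕0⊕0⊕0⊕1⊕1⊕0 = 1
Syndrome (s16...s1) = 11011 → position 27.
Flip bit 27: corrected codeword = 1100101110001011010110001010110
Data bits at positions 3,5,6,7,9,10,11,12,13,14,15,17,18,19,20,21,22,23,24,25,26,27,28,29,30,31: 01011000101010110001010110

01011000101010110001010110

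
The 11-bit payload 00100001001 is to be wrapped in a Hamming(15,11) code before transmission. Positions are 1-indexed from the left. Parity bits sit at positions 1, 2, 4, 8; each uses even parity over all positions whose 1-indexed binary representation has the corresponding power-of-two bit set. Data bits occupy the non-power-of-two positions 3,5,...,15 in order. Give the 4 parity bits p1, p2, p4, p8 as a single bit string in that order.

Place data bits at non-power-of-two positions: b3=0, b5=0, b6=1, b7=0, b9=0, b10=0, b11=0, b12=1, b13=0, b14=0, b15=1.
p1 = XOR of data positions {3,5,7,9,11,13,15} = 0⊕0⊕0⊕0⊕0⊕0⊕1 = 1
p2 = XOR of data positions {3,6,7,10,11,14,15} = 0⊕1⊕0⊕0⊕0⊕0⊕1 = 0
p4 = XOR of data positions {5,6,7,12,13,14,15} = 0⊕1⊕0⊕1⊕0⊕0⊕1 = 1
p8 = XOR of data positions {9,10,11,12,13,14,15} = 0⊕0⊕0⊕1⊕0⊕0⊕1 = 0
Parity bits p1,p2,p4,p8 = 1010

1010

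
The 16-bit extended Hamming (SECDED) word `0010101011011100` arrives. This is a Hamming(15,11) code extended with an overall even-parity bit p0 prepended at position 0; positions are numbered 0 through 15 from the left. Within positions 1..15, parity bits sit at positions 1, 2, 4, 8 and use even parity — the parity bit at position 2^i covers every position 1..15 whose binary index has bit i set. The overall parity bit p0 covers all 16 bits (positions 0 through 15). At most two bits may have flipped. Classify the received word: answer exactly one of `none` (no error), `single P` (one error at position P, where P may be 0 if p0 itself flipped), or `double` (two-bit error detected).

double

s1: b1⊕b3⊕b5⊕b7⊕b9⊕b11⊕b13⊕b15 = 0⊕0⊕0⊕0⊕1⊕1⊕1⊕0 = 1
s2: b2⊕b3⊕b6⊕b7⊕b10⊕b11⊕b14⊕b15 = 1⊕0⊕1⊕0⊕0⊕1⊕0⊕0 = 1
s4: b4⊕b5⊕b6⊕b7⊕b12⊕b13⊕b14⊕b15 = 1⊕0⊕1⊕0⊕1⊕1⊕0⊕0 = 0
s8: b8⊕b9⊕b10⊕b11⊕b12⊕b13⊕b14⊕b15 = 1⊕1⊕0⊕1⊕1⊕1⊕0⊕0 = 1
Syndrome (s8...s1) = 1011 → position 11.
Overall parity (XOR of all 16 bits, including p0): 0⊕0⊕1⊕0⊕1⊕0⊕1⊕0⊕1⊕1⊕0⊕1⊕1⊕1⊕0⊕0 = 0
Overall=0, syndrome position=11 → double-bit error detected (uncorrectable).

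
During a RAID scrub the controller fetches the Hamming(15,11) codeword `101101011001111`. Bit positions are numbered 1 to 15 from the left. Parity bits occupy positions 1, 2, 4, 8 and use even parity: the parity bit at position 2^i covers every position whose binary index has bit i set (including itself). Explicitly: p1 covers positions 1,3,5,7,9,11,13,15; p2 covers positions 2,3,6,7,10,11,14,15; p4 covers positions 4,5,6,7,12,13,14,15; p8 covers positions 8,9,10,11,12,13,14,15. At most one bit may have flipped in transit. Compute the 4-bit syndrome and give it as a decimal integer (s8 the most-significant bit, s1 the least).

s1: b1⊕b3⊕b5⊕b7⊕b9⊕b11⊕b13⊕b15 = 1⊕1⊕0⊕0⊕1⊕0⊕1⊕1 = 1
s2: b2⊕b3⊕b6⊕b7⊕b10⊕b11⊕b14⊕b15 = 0⊕1⊕1⊕0⊕0⊕0⊕1⊕1 = 0
s4: b4⊕b5⊕b6⊕b7⊕b12⊕b13⊕b14⊕b15 = 1⊕0⊕1⊕0⊕1⊕1⊕1⊕1 = 0
s8: b8⊕b9⊕b10⊕b11⊕b12⊕b13⊕b14⊕b15 = 1⊕1⊕0⊕0⊕1⊕1⊕1⊕1 = 0
Syndrome (s8...s1) = 0001 → position 1.

1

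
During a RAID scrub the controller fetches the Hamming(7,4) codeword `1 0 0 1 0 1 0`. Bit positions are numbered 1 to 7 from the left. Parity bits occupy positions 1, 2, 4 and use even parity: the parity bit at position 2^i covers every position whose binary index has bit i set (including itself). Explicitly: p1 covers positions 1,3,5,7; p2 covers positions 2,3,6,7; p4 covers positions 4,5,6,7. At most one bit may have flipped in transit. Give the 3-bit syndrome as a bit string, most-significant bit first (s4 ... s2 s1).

011

s1: b1⊕b3⊕b5⊕b7 = 1⊕0⊕0⊕0 = 1
s2: b2⊕b3⊕b6⊕b7 = 0⊕0⊕1⊕0 = 1
s4: b4⊕b5⊕b6⊕b7 = 1⊕0⊕1⊕0 = 0
Syndrome (s4...s1) = 011 → position 3.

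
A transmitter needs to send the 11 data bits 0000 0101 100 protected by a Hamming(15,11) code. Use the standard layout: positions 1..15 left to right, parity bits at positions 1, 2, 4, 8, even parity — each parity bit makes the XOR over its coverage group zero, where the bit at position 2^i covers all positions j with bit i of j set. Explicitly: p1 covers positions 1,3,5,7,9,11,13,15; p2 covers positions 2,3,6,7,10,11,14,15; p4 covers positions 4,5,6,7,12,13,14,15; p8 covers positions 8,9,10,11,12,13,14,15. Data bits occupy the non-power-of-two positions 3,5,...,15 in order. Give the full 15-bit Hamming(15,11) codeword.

110000010101100

Place data bits at non-power-of-two positions: b3=0, b5=0, b6=0, b7=0, b9=0, b10=1, b11=0, b12=1, b13=1, b14=0, b15=0.
p1 = XOR of data positions {3,5,7,9,11,13,15} = 0⊕0⊕0⊕0⊕0⊕1⊕0 = 1
p2 = XOR of data positions {3,6,7,10,11,14,15} = 0⊕0⊕0⊕1⊕0⊕0⊕0 = 1
p4 = XOR of data positions {5,6,7,12,13,14,15} = 0⊕0⊕0⊕1⊕1⊕0⊕0 = 0
p8 = XOR of data positions {9,10,11,12,13,14,15} = 0⊕1⊕0⊕1⊕1⊕0⊕0 = 1
Codeword b1..b15 = 110000010101100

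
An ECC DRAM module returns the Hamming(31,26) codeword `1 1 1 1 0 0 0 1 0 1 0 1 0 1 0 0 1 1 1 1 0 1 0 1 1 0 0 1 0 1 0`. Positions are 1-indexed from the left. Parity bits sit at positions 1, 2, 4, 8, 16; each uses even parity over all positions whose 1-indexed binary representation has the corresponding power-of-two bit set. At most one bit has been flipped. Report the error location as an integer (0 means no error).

21

s1: b1⊕b3⊕b5⊕b7⊕b9⊕b11⊕b13⊕b15⊕b17⊕b19⊕b21⊕b23⊕b25⊕b27⊕b29⊕b31 = 1⊕1⊕0⊕0⊕0⊕0⊕0⊕0⊕1⊕1⊕0⊕0⊕1⊕0⊕0⊕0 = 1
s2: b2⊕b3⊕b6⊕b7⊕b10⊕b11⊕b14⊕b15⊕b18⊕b19⊕b22⊕b23⊕b26⊕b27⊕b30⊕b31 = 1⊕1⊕0⊕0⊕1⊕0⊕1⊕0⊕1⊕1⊕1⊕0⊕0⊕0⊕1⊕0 = 0
s4: b4⊕b5⊕b6⊕b7⊕b12⊕b13⊕b14⊕b15⊕b20⊕b21⊕b22⊕b23⊕b28⊕b29⊕b30⊕b31 = 1⊕0⊕0⊕0⊕1⊕0⊕1⊕0⊕1⊕0⊕1⊕0⊕1⊕0⊕1⊕0 = 1
s8: b8⊕b9⊕b10⊕b11⊕b12⊕b13⊕b14⊕b15⊕b24⊕b25⊕b26⊕b27⊕b28⊕b29⊕b30⊕b31 = 1⊕0⊕1⊕0⊕1⊕0⊕1⊕0⊕1⊕1⊕0⊕0⊕1⊕0⊕1⊕0 = 0
s16: b16⊕b17⊕b18⊕b19⊕b20⊕b21⊕b22⊕b23⊕b24⊕b25⊕b26⊕b27⊕b28⊕b29⊕b30⊕b31 = 0⊕1⊕1⊕1⊕1⊕0⊕1⊕0⊕1⊕1⊕0⊕0⊕1⊕0⊕1⊕0 = 1
Syndrome (s16...s1) = 10101 → position 21.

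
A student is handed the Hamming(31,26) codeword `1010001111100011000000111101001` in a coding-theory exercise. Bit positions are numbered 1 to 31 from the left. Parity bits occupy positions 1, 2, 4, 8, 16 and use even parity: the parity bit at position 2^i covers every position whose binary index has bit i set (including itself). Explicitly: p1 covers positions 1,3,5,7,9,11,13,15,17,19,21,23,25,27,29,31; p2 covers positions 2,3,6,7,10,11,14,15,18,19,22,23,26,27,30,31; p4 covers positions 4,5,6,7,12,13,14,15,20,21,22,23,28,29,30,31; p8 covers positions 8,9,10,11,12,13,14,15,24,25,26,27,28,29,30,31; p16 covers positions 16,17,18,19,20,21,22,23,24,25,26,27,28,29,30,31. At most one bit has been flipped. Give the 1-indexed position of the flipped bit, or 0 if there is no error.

s1: b1⊕b3⊕b5⊕b7⊕b9⊕b11⊕b13⊕b15⊕b17⊕b19⊕b21⊕b23⊕b25⊕b27⊕b29⊕b31 = 1⊕1⊕0⊕1⊕1⊕1⊕0⊕1⊕0⊕0⊕0⊕1⊕1⊕0⊕0⊕1 = 1
s2: b2⊕b3⊕b6⊕b7⊕b10⊕b11⊕b14⊕b15⊕b18⊕b19⊕b22⊕b23⊕b26⊕b27⊕b30⊕b31 = 0⊕1⊕0⊕1⊕1⊕1⊕0⊕1⊕0⊕0⊕0⊕1⊕1⊕0⊕0⊕1 = 0
s4: b4⊕b5⊕b6⊕b7⊕b12⊕b13⊕b14⊕b15⊕b20⊕b21⊕b22⊕b23⊕b28⊕b29⊕b30⊕b31 = 0⊕0⊕0⊕1⊕0⊕0⊕0⊕1⊕0⊕0⊕0⊕1⊕1⊕0⊕0⊕1 = 1
s8: b8⊕b9⊕b10⊕b11⊕b12⊕b13⊕b14⊕b15⊕b24⊕b25⊕b26⊕b27⊕b28⊕b29⊕b30⊕b31 = 1⊕1⊕1⊕1⊕0⊕0⊕0⊕1⊕1⊕1⊕1⊕0⊕1⊕0⊕0⊕1 = 0
s16: b16⊕b17⊕b18⊕b19⊕b20⊕b21⊕b22⊕b23⊕b24⊕b25⊕b26⊕b27⊕b28⊕b29⊕b30⊕b31 = 1⊕0⊕0⊕0⊕0⊕0⊕0⊕1⊕1⊕1⊕1⊕0⊕1⊕0⊕0⊕1 = 1
Syndrome (s16...s1) = 10101 → position 21.

21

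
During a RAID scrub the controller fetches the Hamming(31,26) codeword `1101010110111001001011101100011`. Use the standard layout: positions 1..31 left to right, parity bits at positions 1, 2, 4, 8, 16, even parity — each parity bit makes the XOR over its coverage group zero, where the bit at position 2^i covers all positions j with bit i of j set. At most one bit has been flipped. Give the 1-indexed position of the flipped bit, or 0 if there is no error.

31

s1: b1⊕b3⊕b5⊕b7⊕b9⊕b11⊕b13⊕b15⊕b17⊕b19⊕b21⊕b23⊕b25⊕b27⊕b29⊕b31 = 1⊕0⊕0⊕0⊕1⊕1⊕1⊕0⊕0⊕1⊕1⊕1⊕1⊕0⊕0⊕1 = 1
s2: b2⊕b3⊕b6⊕b7⊕b10⊕b11⊕b14⊕b15⊕b18⊕b19⊕b22⊕b23⊕b26⊕b27⊕b30⊕b31 = 1⊕0⊕1⊕0⊕0⊕1⊕0⊕0⊕0⊕1⊕1⊕1⊕1⊕0⊕1⊕1 = 1
s4: b4⊕b5⊕b6⊕b7⊕b12⊕b13⊕b14⊕b15⊕b20⊕b21⊕b22⊕b23⊕b28⊕b29⊕b30⊕b31 = 1⊕0⊕1⊕0⊕1⊕1⊕0⊕0⊕0⊕1⊕1⊕1⊕0⊕0⊕1⊕1 = 1
s8: b8⊕b9⊕b10⊕b11⊕b12⊕b13⊕b14⊕b15⊕b24⊕b25⊕b26⊕b27⊕b28⊕b29⊕b30⊕b31 = 1⊕1⊕0⊕1⊕1⊕1⊕0⊕0⊕0⊕1⊕1⊕0⊕0⊕0⊕1⊕1 = 1
s16: b16⊕b17⊕b18⊕b19⊕b20⊕b21⊕b22⊕b23⊕b24⊕b25⊕b26⊕b27⊕b28⊕b29⊕b30⊕b31 = 1⊕0⊕0⊕1⊕0⊕1⊕1⊕1⊕0⊕1⊕1⊕0⊕0⊕0⊕1⊕1 = 1
Syndrome (s16...s1) = 11111 → position 31.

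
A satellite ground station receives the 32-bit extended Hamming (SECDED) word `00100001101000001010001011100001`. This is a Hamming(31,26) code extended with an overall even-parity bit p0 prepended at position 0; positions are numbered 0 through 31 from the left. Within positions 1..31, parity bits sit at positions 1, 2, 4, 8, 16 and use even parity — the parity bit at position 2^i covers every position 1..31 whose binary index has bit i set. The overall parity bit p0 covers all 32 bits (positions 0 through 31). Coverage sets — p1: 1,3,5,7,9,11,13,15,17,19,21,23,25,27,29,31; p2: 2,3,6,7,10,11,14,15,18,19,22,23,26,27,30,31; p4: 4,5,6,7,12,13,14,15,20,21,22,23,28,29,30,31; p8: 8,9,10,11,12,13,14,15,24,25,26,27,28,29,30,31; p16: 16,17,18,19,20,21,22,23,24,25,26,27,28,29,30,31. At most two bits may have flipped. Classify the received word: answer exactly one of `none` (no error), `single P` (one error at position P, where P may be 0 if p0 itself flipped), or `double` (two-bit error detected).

single 23

s1: b1⊕b3⊕b5⊕b7⊕b9⊕b11⊕b13⊕b15⊕b17⊕b19⊕b21⊕b23⊕b25⊕b27⊕b29⊕b31 = 0⊕0⊕0⊕1⊕0⊕0⊕0⊕0⊕0⊕0⊕0⊕0⊕1⊕0⊕0⊕1 = 1
s2: b2⊕b3⊕b6⊕b7⊕b10⊕b11⊕b14⊕b15⊕b18⊕b19⊕b22⊕b23⊕b26⊕b27⊕b30⊕b31 = 1⊕0⊕0⊕1⊕1⊕0⊕0⊕0⊕1⊕0⊕1⊕0⊕1⊕0⊕0⊕1 = 1
s4: b4⊕b5⊕b6⊕b7⊕b12⊕b13⊕b14⊕b15⊕b20⊕b21⊕b22⊕b23⊕b28⊕b29⊕b30⊕b31 = 0⊕0⊕0⊕1⊕0⊕0⊕0⊕0⊕0⊕0⊕1⊕0⊕0⊕0⊕0⊕1 = 1
s8: b8⊕b9⊕b10⊕b11⊕b12⊕b13⊕b14⊕b15⊕b24⊕b25⊕b26⊕b27⊕b28⊕b29⊕b30⊕b31 = 1⊕0⊕1⊕0⊕0⊕0⊕0⊕0⊕1⊕1⊕1⊕0⊕0⊕0⊕0⊕1 = 0
s16: b16⊕b17⊕b18⊕b19⊕b20⊕b21⊕b22⊕b23⊕b24⊕b25⊕b26⊕b27⊕b28⊕b29⊕b30⊕b31 = 1⊕0⊕1⊕0⊕0⊕0⊕1⊕0⊕1⊕1⊕1⊕0⊕0⊕0⊕0⊕1 = 1
Syndrome (s16...s1) = 10111 → position 23.
Overall parity (XOR of all 32 bits, including p0): 0⊕0⊕1⊕0⊕0⊕0⊕0⊕1⊕1⊕0⊕1⊕0⊕0⊕0⊕0⊕0⊕1⊕0⊕1⊕0⊕0⊕0⊕1⊕0⊕1⊕1⊕1⊕0⊕0⊕0⊕0⊕1 = 1
Overall=1, syndrome position=23 → single-bit error at position 23.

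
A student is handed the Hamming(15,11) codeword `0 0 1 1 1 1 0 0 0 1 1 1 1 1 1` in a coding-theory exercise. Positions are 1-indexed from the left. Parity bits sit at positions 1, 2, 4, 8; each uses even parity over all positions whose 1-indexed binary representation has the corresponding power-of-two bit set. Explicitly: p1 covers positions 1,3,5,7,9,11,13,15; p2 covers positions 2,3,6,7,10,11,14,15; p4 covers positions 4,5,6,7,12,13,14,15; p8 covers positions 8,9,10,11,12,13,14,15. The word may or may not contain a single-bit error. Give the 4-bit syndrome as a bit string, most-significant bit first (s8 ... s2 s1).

0101

s1: b1⊕b3⊕b5⊕b7⊕b9⊕b11⊕b13⊕b15 = 0⊕1⊕1⊕0⊕0⊕1⊕1⊕1 = 1
s2: b2⊕b3⊕b6⊕b7⊕b10⊕b11⊕b14⊕b15 = 0⊕1⊕1⊕0⊕1⊕1⊕1⊕1 = 0
s4: b4⊕b5⊕b6⊕b7⊕b12⊕b13⊕b14⊕b15 = 1⊕1⊕1⊕0⊕1⊕1⊕1⊕1 = 1
s8: b8⊕b9⊕b10⊕b11⊕b12⊕b13⊕b14⊕b15 = 0⊕0⊕1⊕1⊕1⊕1⊕1⊕1 = 0
Syndrome (s8...s1) = 0101 → position 5.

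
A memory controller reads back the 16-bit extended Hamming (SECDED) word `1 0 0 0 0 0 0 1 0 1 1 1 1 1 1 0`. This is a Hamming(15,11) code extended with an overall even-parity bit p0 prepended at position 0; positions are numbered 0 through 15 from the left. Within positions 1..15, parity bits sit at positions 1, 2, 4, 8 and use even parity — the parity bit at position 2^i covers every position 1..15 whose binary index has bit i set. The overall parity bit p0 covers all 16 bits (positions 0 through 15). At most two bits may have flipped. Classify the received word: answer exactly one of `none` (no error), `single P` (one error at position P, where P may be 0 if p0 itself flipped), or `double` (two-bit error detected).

s1: b1⊕b3⊕b5⊕b7⊕b9⊕b11⊕b13⊕b15 = 0⊕0⊕0⊕1⊕1⊕1⊕1⊕0 = 0
s2: b2⊕b3⊕b6⊕b7⊕b10⊕b11⊕b14⊕b15 = 0⊕0⊕0⊕1⊕1⊕1⊕1⊕0 = 0
s4: b4⊕b5⊕b6⊕b7⊕b12⊕b13⊕b14⊕b15 = 0⊕0⊕0⊕1⊕1⊕1⊕1⊕0 = 0
s8: b8⊕b9⊕b10⊕b11⊕b12⊕b13⊕b14⊕b15 = 0⊕1⊕1⊕1⊕1⊕1⊕1⊕0 = 0
Syndrome (s8...s1) = 0000 → position 0 (no error).
Overall parity (XOR of all 16 bits, including p0): 1⊕0⊕0⊕0⊕0⊕0⊕0⊕1⊕0⊕1⊕1⊕1⊕1⊕1⊕1⊕0 = 0
Overall=0, syndrome position=0 → no error.

none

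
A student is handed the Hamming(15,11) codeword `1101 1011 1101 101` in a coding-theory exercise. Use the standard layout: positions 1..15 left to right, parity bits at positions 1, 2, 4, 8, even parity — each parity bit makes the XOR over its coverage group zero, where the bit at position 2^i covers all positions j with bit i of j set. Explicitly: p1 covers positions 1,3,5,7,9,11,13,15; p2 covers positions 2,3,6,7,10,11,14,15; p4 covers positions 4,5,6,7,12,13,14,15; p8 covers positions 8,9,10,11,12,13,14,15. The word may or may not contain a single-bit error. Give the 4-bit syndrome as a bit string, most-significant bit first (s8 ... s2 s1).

0000

s1: b1⊕b3⊕b5⊕b7⊕b9⊕b11⊕b13⊕b15 = 1⊕0⊕1⊕1⊕1⊕0⊕1⊕1 = 0
s2: b2⊕b3⊕b6⊕b7⊕b10⊕b11⊕b14⊕b15 = 1⊕0⊕0⊕1⊕1⊕0⊕0⊕1 = 0
s4: b4⊕b5⊕b6⊕b7⊕b12⊕b13⊕b14⊕b15 = 1⊕1⊕0⊕1⊕1⊕1⊕0⊕1 = 0
s8: b8⊕b9⊕b10⊕b11⊕b12⊕b13⊕b14⊕b15 = 1⊕1⊕1⊕0⊕1⊕1⊕0⊕1 = 0
Syndrome (s8...s1) = 0000 → position 0 (no error).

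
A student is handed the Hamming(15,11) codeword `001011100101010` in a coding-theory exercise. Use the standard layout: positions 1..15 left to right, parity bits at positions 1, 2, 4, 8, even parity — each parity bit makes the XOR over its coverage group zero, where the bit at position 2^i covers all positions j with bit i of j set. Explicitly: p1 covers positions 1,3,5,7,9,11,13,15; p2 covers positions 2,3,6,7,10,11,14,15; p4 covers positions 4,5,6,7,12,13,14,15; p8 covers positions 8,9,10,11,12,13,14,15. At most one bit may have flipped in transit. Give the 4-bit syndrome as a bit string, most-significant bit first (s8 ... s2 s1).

1111

s1: b1⊕b3⊕b5⊕b7⊕b9⊕b11⊕b13⊕b15 = 0⊕1⊕1⊕1⊕0⊕0⊕0⊕0 = 1
s2: b2⊕b3⊕b6⊕b7⊕b10⊕b11⊕b14⊕b15 = 0⊕1⊕1⊕1⊕1⊕0⊕1⊕0 = 1
s4: b4⊕b5⊕b6⊕b7⊕b12⊕b13⊕b14⊕b15 = 0⊕1⊕1⊕1⊕1⊕0⊕1⊕0 = 1
s8: b8⊕b9⊕b10⊕b11⊕b12⊕b13⊕b14⊕b15 = 0⊕0⊕1⊕0⊕1⊕0⊕1⊕0 = 1
Syndrome (s8...s1) = 1111 → position 15.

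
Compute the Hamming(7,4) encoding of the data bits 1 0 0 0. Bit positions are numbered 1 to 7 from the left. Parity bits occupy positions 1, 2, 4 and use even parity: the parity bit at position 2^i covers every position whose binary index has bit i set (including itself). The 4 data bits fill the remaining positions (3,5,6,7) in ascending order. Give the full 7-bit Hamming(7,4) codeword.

Place data bits at non-power-of-two positions: b3=1, b5=0, b6=0, b7=0.
p1 = XOR of data positions {3,5,7} = 1⊕0⊕0 = 1
p2 = XOR of data positions {3,6,7} = 1⊕0⊕0 = 1
p4 = XOR of data positions {5,6,7} = 0⊕0⊕0 = 0
Codeword b1..b7 = 1110000

1110000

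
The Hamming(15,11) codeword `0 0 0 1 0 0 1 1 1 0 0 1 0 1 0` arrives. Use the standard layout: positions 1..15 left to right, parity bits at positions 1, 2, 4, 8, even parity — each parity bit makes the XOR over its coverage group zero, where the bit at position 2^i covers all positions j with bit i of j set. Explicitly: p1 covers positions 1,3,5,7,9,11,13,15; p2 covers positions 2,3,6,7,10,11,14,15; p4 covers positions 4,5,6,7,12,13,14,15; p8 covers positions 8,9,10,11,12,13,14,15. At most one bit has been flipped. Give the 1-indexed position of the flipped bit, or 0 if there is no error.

s1: b1⊕b3⊕b5⊕b7⊕b9⊕b11⊕b13⊕b15 = 0⊕0⊕0⊕1⊕1⊕0⊕0⊕0 = 0
s2: b2⊕b3⊕b6⊕b7⊕b10⊕b11⊕b14⊕b15 = 0⊕0⊕0⊕1⊕0⊕0⊕1⊕0 = 0
s4: b4⊕b5⊕b6⊕b7⊕b12⊕b13⊕b14⊕b15 = 1⊕0⊕0⊕1⊕1⊕0⊕1⊕0 = 0
s8: b8⊕b9⊕b10⊕b11⊕b12⊕b13⊕b14⊕b15 = 1⊕1⊕0⊕0⊕1⊕0⊕1⊕0 = 0
Syndrome (s8...s1) = 0000 → position 0 (no error).

0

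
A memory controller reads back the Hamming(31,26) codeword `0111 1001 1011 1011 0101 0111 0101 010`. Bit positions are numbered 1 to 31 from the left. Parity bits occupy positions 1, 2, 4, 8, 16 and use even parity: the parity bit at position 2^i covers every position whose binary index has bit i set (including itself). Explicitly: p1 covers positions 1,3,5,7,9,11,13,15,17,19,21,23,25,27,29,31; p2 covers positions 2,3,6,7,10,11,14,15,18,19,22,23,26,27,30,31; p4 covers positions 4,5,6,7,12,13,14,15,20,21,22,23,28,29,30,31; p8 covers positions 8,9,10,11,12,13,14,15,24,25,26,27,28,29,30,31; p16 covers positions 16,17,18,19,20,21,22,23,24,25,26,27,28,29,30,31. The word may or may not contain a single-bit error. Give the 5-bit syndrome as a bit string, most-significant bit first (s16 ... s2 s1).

s1: b1⊕b3⊕b5⊕b7⊕b9⊕b11⊕b13⊕b15⊕b17⊕b19⊕b21⊕b23⊕b25⊕b27⊕b29⊕b31 = 0⊕1⊕1⊕0⊕1⊕1⊕1⊕1⊕0⊕0⊕0⊕1⊕0⊕0⊕0⊕0 = 1
s2: b2⊕b3⊕b6⊕b7⊕b10⊕b11⊕b14⊕b15⊕b18⊕b19⊕b22⊕b23⊕b26⊕b27⊕b30⊕b31 = 1⊕1⊕0⊕0⊕0⊕1⊕0⊕1⊕1⊕0⊕1⊕1⊕1⊕0⊕1⊕0 = 1
s4: b4⊕b5⊕b6⊕b7⊕b12⊕b13⊕b14⊕b15⊕b20⊕b21⊕b22⊕b23⊕b28⊕b29⊕b30⊕b31 = 1⊕1⊕0⊕0⊕1⊕1⊕0⊕1⊕1⊕0⊕1⊕1⊕1⊕0⊕1⊕0 = 0
s8: b8⊕b9⊕b10⊕b11⊕b12⊕b13⊕b14⊕b15⊕b24⊕b25⊕b26⊕b27⊕b28⊕b29⊕b30⊕b31 = 1⊕1⊕0⊕1⊕1⊕1⊕0⊕1⊕1⊕0⊕1⊕0⊕1⊕0⊕1⊕0 = 0
s16: b16⊕b17⊕b18⊕b19⊕b20⊕b21⊕b22⊕b23⊕b24⊕b25⊕b26⊕b27⊕b28⊕b29⊕b30⊕b31 = 1⊕0⊕1⊕0⊕1⊕0⊕1⊕1⊕1⊕0⊕1⊕0⊕1⊕0⊕1⊕0 = 1
Syndrome (s16...s1) = 10011 → position 19.

10011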